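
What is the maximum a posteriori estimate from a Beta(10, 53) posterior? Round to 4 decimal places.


The MAP estimate equals the mode of the distribution.
Mode of Beta(a,b) = (a-1)/(a+b-2)
= 9/61
= 0.1475

0.1475


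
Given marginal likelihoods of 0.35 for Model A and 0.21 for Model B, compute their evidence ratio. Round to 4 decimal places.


Ratio = ML(A) / ML(B) = 0.35/0.21
= 1.6667

1.6667


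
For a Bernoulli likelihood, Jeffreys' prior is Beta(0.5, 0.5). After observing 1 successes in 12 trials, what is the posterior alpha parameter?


Jeffreys' prior for Bernoulli is Beta(0.5, 0.5).
Posterior is Beta(0.5 + k, 0.5 + n - k).
Posterior alpha = 0.5 + k = 0.5 + 1 = 1.5

1.5


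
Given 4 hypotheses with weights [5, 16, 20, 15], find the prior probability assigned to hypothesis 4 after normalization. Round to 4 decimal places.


To normalize, divide each weight by the sum of all weights.
Sum = 56
Prior(H4) = 15/56 = 0.2679

0.2679


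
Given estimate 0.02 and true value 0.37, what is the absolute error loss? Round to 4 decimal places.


Absolute error = |estimate - true|
= |-0.35| = 0.35

0.35


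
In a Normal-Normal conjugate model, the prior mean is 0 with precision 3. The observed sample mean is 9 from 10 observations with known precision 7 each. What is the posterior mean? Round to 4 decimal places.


Posterior precision = tau0 + n*tau = 3 + 10*7 = 73
Posterior mean = (tau0*mu0 + n*tau*xbar) / posterior_precision
= (3*0 + 10*7*9) / 73
= 630 / 73 = 8.6301

8.6301


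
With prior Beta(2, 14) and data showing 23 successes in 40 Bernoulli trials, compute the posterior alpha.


Conjugate update: alpha_posterior = alpha_prior + k
= 2 + 23 = 25

25


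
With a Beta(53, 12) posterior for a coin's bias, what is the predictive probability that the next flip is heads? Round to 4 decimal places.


The predictive probability equals the posterior mean.
P(next = heads) = alpha / (alpha + beta)
= 53 / 65 = 0.8154

0.8154


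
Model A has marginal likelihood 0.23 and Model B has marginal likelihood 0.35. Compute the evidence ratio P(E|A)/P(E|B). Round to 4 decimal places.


Evidence ratio = P(E|A) / P(E|B)
= 0.23 / 0.35
= 0.6571

0.6571


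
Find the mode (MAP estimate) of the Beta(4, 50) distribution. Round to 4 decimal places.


For Beta(a,b) with a,b > 1:
Mode = (a-1)/(a+b-2) = (4-1)/(54-2)
= 3/52 = 0.0577

0.0577


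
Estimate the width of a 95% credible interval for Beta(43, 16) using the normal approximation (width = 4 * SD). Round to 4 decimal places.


For Beta(a,b): Var = ab/((a+b)^2(a+b+1))
Var = 0.0033, SD = 0.0574
Approximate 95% CI width = 4 * 0.0574 = 0.2296

0.2296


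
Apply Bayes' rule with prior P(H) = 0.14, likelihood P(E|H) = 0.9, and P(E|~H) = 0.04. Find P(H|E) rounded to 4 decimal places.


Step 1: Compute marginal P(E) = P(E|H)P(H) + P(E|~H)P(~H)
= 0.9*0.14 + 0.04*0.86 = 0.1604
Step 2: P(H|E) = P(E|H)P(H)/P(E) = 0.126/0.1604
= 0.7855

0.7855


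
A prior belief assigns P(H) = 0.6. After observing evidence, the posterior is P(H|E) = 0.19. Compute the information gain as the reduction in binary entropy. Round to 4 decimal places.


H(prior) = -0.6*log2(0.6) - 0.4*log2(0.4)
= 0.971
H(post) = -0.19*log2(0.19) - 0.81*log2(0.81)
= 0.7015
IG = 0.971 - 0.7015 = 0.2695

0.2695


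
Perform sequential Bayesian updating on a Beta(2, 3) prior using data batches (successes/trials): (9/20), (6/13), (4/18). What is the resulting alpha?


Accumulate successes: 19
Posterior alpha = prior alpha + sum of successes
= 2 + 19 = 21

21


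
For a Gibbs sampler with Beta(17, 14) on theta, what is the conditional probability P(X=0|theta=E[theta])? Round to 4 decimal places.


E[theta] = 17/(17+14) = 0.5484
P(X=0|theta) = 1 - theta = 0.4516

0.4516


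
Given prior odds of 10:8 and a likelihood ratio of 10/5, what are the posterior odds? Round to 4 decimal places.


Posterior odds = prior odds * LR
Prior odds = 10/8 = 1.25
LR = 10/5 = 2.0
Posterior odds = 1.25 * 2.0 = 2.5

2.5


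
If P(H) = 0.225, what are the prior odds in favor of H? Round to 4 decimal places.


Prior odds = P(H) / (1 - P(H))
= 0.225 / 0.775
= 0.2903

0.2903


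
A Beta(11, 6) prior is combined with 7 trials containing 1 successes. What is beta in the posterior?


In conjugate updating:
beta_posterior = beta_prior + (n - k)
= 6 + (7 - 1)
= 6 + 6 = 12

12


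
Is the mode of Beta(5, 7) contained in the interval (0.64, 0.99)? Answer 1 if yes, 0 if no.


Mode = (a-1)/(a+b-2) = 4/10 = 0.4
Interval: (0.64, 0.99)
Contains mode? 0

0


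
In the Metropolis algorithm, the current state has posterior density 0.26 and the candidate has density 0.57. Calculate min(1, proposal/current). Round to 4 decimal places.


Ratio = 0.57/0.26 = 2.1923
Acceptance probability = min(1, 2.1923)
= 1.0

1.0


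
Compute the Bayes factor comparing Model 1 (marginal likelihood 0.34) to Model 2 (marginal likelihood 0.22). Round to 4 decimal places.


BF12 = marginal likelihood of M1 / marginal likelihood of M2
= 0.34/0.22
= 1.5455

1.5455


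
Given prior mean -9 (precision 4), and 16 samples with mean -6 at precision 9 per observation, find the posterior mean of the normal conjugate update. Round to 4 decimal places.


The posterior mean is a precision-weighted average of prior and data.
Post. prec. = 4 + 144 = 148
Post. mean = (-36 + -864)/148 = -900/148 = -6.0811

-6.0811


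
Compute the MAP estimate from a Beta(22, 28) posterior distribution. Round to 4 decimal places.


MAP = mode of Beta distribution
= (alpha - 1)/(alpha + beta - 2)
= (22-1)/(22+28-2)
= 21/48 = 0.4375

0.4375


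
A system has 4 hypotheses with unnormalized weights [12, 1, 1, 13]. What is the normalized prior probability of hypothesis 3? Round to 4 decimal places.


The normalized prior is the weight divided by the total.
Total weight = 27
P(H3) = 1 / 27 = 0.037

0.037


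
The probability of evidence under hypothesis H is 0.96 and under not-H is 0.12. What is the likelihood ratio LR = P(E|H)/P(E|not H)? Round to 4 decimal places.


LR = 0.96 / 0.12
= 8.0

8.0


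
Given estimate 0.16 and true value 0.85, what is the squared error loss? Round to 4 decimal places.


Squared error = (estimate - true)^2
Difference = -0.69
Loss = -0.69^2 = 0.4761

0.4761


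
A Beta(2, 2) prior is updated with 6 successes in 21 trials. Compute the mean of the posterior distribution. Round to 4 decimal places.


After update: Beta(8, 17)
Mean = 8 / (8 + 17) = 8 / 25
= 0.32

0.32


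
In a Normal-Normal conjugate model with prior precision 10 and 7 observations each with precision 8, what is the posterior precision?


Posterior precision = prior precision + n * observation precision
= 10 + 7 * 8
= 10 + 56 = 66

66


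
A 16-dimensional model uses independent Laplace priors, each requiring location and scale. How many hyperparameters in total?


Per parameter: 2 (location and scale).
Total = 16 * 2 = 32

32


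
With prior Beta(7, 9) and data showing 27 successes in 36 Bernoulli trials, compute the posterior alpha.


Conjugate update: alpha_posterior = alpha_prior + k
= 7 + 27 = 34

34


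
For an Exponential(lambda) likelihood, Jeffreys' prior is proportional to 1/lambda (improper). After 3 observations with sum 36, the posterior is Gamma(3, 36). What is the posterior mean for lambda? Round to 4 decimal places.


Posterior = Gamma(n, sum_x) = Gamma(3, 36)
Posterior mean = shape/rate = 3/36
= 0.0833

0.0833


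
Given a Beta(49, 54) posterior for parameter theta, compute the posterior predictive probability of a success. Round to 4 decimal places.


For a Beta-Bernoulli model, the predictive probability is the mean:
P(success) = 49/(49+54) = 49/103 = 0.4757

0.4757


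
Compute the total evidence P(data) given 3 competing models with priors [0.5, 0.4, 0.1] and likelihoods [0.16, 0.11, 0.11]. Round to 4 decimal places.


Marginal likelihood = sum P(model_i) * P(data|model_i)
Model 1: 0.5 * 0.16 = 0.08
Model 2: 0.4 * 0.11 = 0.044
Model 3: 0.1 * 0.11 = 0.011
Total = 0.135

0.135


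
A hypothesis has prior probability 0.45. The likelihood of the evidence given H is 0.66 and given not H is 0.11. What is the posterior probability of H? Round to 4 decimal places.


Using Bayes' theorem:
P(E) = 0.45 * 0.66 + 0.55 * 0.11
P(E) = 0.3575
P(H|E) = (0.45 * 0.66) / 0.3575 = 0.8308

0.8308


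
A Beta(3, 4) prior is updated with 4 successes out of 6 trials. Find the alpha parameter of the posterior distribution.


In the Beta-Binomial conjugate update:
alpha_post = alpha_prior + successes
= 3 + 4
= 7

7


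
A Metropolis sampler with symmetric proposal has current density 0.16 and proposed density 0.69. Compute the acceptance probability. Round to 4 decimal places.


For symmetric proposals, acceptance = min(1, pi(x*)/pi(x))
= min(1, 0.69/0.16)
= min(1, 4.3125) = 1.0

1.0


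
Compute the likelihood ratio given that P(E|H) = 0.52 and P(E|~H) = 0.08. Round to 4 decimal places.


LR = P(E|H) / P(E|~H)
= 0.52 / 0.08 = 6.5

6.5


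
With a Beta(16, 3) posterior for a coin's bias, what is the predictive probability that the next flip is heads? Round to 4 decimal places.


The predictive probability equals the posterior mean.
P(next = heads) = alpha / (alpha + beta)
= 16 / 19 = 0.8421

0.8421


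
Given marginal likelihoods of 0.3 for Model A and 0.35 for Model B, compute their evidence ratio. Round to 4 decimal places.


Ratio = ML(A) / ML(B) = 0.3/0.35
= 0.8571

0.8571


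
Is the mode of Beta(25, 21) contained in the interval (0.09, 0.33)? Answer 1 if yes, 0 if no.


Mode = (a-1)/(a+b-2) = 24/44 = 0.5455
Interval: (0.09, 0.33)
Contains mode? 0

0


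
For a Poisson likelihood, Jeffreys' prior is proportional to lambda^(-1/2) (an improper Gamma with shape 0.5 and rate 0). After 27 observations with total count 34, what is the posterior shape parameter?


Jeffreys' prior for Poisson is proportional to lambda^(-1/2).
Posterior is Gamma(0.5 + S, 0 + n) = Gamma(0.5 + 34, 27).
Posterior shape = 0.5 + S = 0.5 + 34 = 34.5

34.5


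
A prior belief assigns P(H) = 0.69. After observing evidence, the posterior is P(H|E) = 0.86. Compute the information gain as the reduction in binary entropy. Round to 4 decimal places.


H(prior) = -0.69*log2(0.69) - 0.31*log2(0.31)
= 0.8932
H(post) = -0.86*log2(0.86) - 0.14*log2(0.14)
= 0.5842
IG = 0.8932 - 0.5842 = 0.3089

0.3089


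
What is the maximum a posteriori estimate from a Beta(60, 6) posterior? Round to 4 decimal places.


The MAP estimate equals the mode of the distribution.
Mode of Beta(a,b) = (a-1)/(a+b-2)
= 59/64
= 0.9219

0.9219


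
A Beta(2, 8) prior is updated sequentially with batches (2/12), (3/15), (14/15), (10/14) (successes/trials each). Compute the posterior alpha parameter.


Sequential conjugate updating is equivalent to a single batch update.
Total successes across all batches = 29
alpha_posterior = alpha_prior + total_successes = 2 + 29
= 31

31


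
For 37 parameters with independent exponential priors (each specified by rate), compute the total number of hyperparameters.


A exponential prior has 1 hyperparameter per parameter.
Total = 37 * 1 = 37

37


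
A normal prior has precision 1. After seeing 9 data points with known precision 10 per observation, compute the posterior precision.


In the conjugate normal model, precisions add:
tau_posterior = tau_prior + n * tau_data
= 1 + 9*10 = 91

91


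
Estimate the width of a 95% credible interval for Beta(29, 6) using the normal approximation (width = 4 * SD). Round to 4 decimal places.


For Beta(a,b): Var = ab/((a+b)^2(a+b+1))
Var = 0.0039, SD = 0.0628
Approximate 95% CI width = 4 * 0.0628 = 0.2513

0.2513


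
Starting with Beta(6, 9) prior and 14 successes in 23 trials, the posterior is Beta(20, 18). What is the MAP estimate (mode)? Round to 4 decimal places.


The mode of Beta(a, b) when a > 1 and b > 1 is (a-1)/(a+b-2)
= (20 - 1) / (20 + 18 - 2)
= 19 / 36
= 0.5278

0.5278


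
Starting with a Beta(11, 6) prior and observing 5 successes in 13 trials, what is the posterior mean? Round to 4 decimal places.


Posterior parameters: alpha = 11 + 5 = 16
beta = 6 + 8 = 14
Posterior mean = alpha / (alpha + beta) = 16 / 30
= 0.5333

0.5333


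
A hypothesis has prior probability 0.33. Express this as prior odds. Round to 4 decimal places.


Odds = P(H) / P(not H) = 0.33 / 0.67
= 0.4925

0.4925


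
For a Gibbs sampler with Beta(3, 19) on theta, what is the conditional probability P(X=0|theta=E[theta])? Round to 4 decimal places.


E[theta] = 3/(3+19) = 0.1364
P(X=0|theta) = 1 - theta = 0.8636

0.8636


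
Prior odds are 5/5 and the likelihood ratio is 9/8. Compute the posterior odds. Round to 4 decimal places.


Posterior odds = prior odds * likelihood ratio
= (5/5) * (9/8)
= 45 / 40
= 1.125

1.125


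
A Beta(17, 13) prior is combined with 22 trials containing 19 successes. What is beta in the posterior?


In conjugate updating:
beta_posterior = beta_prior + (n - k)
= 13 + (22 - 19)
= 13 + 3 = 16

16


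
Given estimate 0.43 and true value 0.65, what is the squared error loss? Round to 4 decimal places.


Squared error = (estimate - true)^2
Difference = -0.22
Loss = -0.22^2 = 0.0484

0.0484


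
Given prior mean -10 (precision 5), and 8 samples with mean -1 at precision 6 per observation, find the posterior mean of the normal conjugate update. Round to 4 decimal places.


The posterior mean is a precision-weighted average of prior and data.
Post. prec. = 5 + 48 = 53
Post. mean = (-50 + -48)/53 = -98/53 = -1.8491

-1.8491


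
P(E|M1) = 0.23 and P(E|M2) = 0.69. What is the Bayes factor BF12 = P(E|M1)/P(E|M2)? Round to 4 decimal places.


Bayes factor BF12 = P(E|M1) / P(E|M2)
= 0.23 / 0.69
= 0.3333

0.3333


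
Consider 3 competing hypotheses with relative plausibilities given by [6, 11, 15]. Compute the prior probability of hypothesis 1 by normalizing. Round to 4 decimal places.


Sum of weights = 6 + 11 + 15 = 32
Normalized prior for H1 = 6 / 32
= 0.1875

0.1875


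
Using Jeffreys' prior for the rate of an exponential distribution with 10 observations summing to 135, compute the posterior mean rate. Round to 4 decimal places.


Jeffreys' prior leads to posterior Gamma(10, 135).
Mean = 10/135 = 0.0741

0.0741


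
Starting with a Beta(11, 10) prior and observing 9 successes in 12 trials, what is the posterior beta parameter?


Posterior beta = prior beta + failures
Failures = 12 - 9 = 3
beta_post = 10 + 3 = 13

13


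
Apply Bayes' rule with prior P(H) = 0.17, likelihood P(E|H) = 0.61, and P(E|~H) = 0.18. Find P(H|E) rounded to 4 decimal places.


Step 1: Compute marginal P(E) = P(E|H)P(H) + P(E|~H)P(~H)
= 0.61*0.17 + 0.18*0.83 = 0.2531
Step 2: P(H|E) = P(E|H)P(H)/P(E) = 0.1037/0.2531
= 0.4097

0.4097


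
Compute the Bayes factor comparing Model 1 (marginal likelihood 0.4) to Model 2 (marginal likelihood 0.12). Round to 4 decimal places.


BF12 = marginal likelihood of M1 / marginal likelihood of M2
= 0.4/0.12
= 3.3333

3.3333


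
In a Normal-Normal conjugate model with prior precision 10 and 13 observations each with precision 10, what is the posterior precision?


Posterior precision = prior precision + n * observation precision
= 10 + 13 * 10
= 10 + 130 = 140

140


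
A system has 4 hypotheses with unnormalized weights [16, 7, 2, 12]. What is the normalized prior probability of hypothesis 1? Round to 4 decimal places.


The normalized prior is the weight divided by the total.
Total weight = 37
P(H1) = 16 / 37 = 0.4324

0.4324


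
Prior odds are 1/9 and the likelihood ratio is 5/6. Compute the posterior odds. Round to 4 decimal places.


Posterior odds = prior odds * likelihood ratio
= (1/9) * (5/6)
= 5 / 54
= 0.0926

0.0926


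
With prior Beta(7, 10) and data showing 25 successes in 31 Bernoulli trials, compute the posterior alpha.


Conjugate update: alpha_posterior = alpha_prior + k
= 7 + 25 = 32

32


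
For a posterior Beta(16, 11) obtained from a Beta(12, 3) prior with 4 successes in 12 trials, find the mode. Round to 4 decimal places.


Mode = (alpha - 1) / (alpha + beta - 2)
= 15 / 25
= 0.6

0.6


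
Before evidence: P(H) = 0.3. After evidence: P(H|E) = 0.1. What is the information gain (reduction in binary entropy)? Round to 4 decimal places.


Prior entropy = 0.8813
Posterior entropy = 0.469
Information gain = 0.8813 - 0.469 = 0.4123

0.4123


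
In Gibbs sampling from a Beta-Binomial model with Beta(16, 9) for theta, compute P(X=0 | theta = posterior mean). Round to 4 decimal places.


Posterior mean = alpha/(alpha+beta) = 16/25 = 0.64
P(X=0|theta=mean) = 1 - theta = 0.36

0.36


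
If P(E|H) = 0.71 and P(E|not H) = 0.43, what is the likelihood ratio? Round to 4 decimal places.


Likelihood ratio = P(E|H) / P(E|not H)
= 0.71 / 0.43
= 1.6512

1.6512


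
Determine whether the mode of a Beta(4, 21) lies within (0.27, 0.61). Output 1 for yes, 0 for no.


First find the mode: (a-1)/(a+b-2) = 0.1304
Is 0.1304 in (0.27, 0.61)? 0

0


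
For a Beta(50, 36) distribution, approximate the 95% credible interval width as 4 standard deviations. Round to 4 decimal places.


Variance of Beta(a,b) = ab / ((a+b)^2 * (a+b+1))
= 50*36 / ((86)^2 * 87)
= 0.0028
SD = sqrt(0.0028) = 0.0529
Width = 4 * SD = 0.2116

0.2116


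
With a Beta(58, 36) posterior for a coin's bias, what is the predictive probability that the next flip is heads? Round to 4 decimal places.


The predictive probability equals the posterior mean.
P(next = heads) = alpha / (alpha + beta)
= 58 / 94 = 0.617

0.617


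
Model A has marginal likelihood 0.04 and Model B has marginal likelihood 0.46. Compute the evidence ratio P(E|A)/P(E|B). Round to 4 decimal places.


Evidence ratio = P(E|A) / P(E|B)
= 0.04 / 0.46
= 0.087

0.087


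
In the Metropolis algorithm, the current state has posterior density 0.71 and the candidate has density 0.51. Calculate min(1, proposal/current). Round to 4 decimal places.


Ratio = 0.51/0.71 = 0.7183
Acceptance probability = min(1, 0.7183)
= 0.7183

0.7183


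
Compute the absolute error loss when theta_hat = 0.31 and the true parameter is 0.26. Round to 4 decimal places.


L = |theta_hat - theta_true|
= |0.31 - 0.26| = 0.05

0.05


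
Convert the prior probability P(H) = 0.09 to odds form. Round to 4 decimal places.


P(not H) = 1 - 0.09 = 0.91
Odds = 0.09 / 0.91 = 0.0989

0.0989


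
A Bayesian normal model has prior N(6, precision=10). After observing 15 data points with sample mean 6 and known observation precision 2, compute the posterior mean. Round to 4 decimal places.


Posterior mean = (prior_precision * prior_mean + n * data_precision * data_mean) / (prior_precision + n * data_precision)
Numerator = 10*6 + 15*2*6 = 240
Denominator = 10 + 15*2 = 40
Posterior mean = 6.0

6.0


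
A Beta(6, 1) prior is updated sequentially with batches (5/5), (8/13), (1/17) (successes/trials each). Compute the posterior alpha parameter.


Sequential conjugate updating is equivalent to a single batch update.
Total successes across all batches = 14
alpha_posterior = alpha_prior + total_successes = 6 + 14
= 20

20


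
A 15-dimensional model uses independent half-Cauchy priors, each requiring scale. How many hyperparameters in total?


Per parameter: 1 (scale).
Total = 15 * 1 = 15

15


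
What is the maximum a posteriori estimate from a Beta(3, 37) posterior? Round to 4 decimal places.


The MAP estimate equals the mode of the distribution.
Mode of Beta(a,b) = (a-1)/(a+b-2)
= 2/38
= 0.0526

0.0526


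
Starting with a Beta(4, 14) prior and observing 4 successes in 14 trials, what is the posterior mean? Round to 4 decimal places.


Posterior parameters: alpha = 4 + 4 = 8
beta = 14 + 10 = 24
Posterior mean = alpha / (alpha + beta) = 8 / 32
= 0.25

0.25


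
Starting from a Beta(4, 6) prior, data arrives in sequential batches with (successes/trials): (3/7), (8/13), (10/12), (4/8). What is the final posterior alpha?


In sequential Bayesian updating, we sum all successes.
Total successes = 25
Final alpha = 4 + 25 = 29

29


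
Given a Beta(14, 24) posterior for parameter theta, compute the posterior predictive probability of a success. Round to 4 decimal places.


For a Beta-Bernoulli model, the predictive probability is the mean:
P(success) = 14/(14+24) = 14/38 = 0.3684

0.3684


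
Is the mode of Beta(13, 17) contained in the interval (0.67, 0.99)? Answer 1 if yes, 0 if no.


Mode = (a-1)/(a+b-2) = 12/28 = 0.4286
Interval: (0.67, 0.99)
Contains mode? 0

0


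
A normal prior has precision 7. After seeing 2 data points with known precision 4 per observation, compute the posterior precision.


In the conjugate normal model, precisions add:
tau_posterior = tau_prior + n * tau_data
= 7 + 2*4 = 15

15


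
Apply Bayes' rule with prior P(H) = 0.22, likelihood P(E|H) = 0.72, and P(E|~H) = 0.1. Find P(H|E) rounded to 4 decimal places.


Step 1: Compute marginal P(E) = P(E|H)P(H) + P(E|~H)P(~H)
= 0.72*0.22 + 0.1*0.78 = 0.2364
Step 2: P(H|E) = P(E|H)P(H)/P(E) = 0.1584/0.2364
= 0.6701

0.6701


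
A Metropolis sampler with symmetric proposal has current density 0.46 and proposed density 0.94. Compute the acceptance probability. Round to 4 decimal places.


For symmetric proposals, acceptance = min(1, pi(x*)/pi(x))
= min(1, 0.94/0.46)
= min(1, 2.0435) = 1.0

1.0


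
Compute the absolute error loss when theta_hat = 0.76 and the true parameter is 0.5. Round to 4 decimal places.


L = |theta_hat - theta_true|
= |0.76 - 0.5| = 0.26

0.26


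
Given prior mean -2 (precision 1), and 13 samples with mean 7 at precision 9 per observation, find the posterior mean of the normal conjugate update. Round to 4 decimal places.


The posterior mean is a precision-weighted average of prior and data.
Post. prec. = 1 + 117 = 118
Post. mean = (-2 + 819)/118 = 817/118 = 6.9237

6.9237


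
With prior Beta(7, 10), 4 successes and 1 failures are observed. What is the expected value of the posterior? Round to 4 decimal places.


Posterior = Beta(11, 11)
E[theta] = alpha/(alpha+beta)
= 11/22 = 0.5

0.5


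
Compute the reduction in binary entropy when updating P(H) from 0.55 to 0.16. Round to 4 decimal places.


H_before = -p*log2(p) - (1-p)*log2(1-p) for p=0.55: 0.9928
H_after for p=0.16: 0.6343
Reduction = 0.9928 - 0.6343 = 0.3585

0.3585


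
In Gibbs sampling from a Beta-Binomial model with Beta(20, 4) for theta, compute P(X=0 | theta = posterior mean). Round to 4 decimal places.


Posterior mean = alpha/(alpha+beta) = 20/24 = 0.8333
P(X=0|theta=mean) = 1 - theta = 0.1667

0.1667


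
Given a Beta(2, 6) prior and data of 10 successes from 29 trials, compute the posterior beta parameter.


Number of failures = 29 - 10 = 19
Posterior beta = 6 + 19 = 25

25


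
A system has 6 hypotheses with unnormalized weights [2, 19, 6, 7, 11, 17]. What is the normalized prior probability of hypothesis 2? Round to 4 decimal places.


The normalized prior is the weight divided by the total.
Total weight = 62
P(H2) = 19 / 62 = 0.3065

0.3065


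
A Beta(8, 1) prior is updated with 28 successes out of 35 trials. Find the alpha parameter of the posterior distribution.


In the Beta-Binomial conjugate update:
alpha_post = alpha_prior + successes
= 8 + 28
= 36

36


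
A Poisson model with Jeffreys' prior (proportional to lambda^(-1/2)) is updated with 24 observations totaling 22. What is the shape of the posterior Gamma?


Posterior = Gamma(0.5 + S, n)
= Gamma(0.5 + 22, 24)
Posterior shape = 0.5 + S = 0.5 + 22 = 22.5

22.5


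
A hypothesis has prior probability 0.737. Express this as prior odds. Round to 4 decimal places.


Odds = P(H) / P(not H) = 0.737 / 0.263
= 2.8023

2.8023


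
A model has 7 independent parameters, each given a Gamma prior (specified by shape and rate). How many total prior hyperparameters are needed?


Each Gamma prior needs 2 hyperparameters (shape and rate).
Total = 2 * 7 = 14

14


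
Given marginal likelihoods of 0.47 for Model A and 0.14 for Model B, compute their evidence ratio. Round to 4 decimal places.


Ratio = ML(A) / ML(B) = 0.47/0.14
= 3.3571

3.3571


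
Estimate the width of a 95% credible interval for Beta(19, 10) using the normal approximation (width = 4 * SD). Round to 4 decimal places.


For Beta(a,b): Var = ab/((a+b)^2(a+b+1))
Var = 0.0075, SD = 0.0868
Approximate 95% CI width = 4 * 0.0868 = 0.3471

0.3471


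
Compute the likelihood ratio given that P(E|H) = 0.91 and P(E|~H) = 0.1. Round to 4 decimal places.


LR = P(E|H) / P(E|~H)
= 0.91 / 0.1 = 9.1

9.1


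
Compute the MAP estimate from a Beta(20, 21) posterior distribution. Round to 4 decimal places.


MAP = mode of Beta distribution
= (alpha - 1)/(alpha + beta - 2)
= (20-1)/(20+21-2)
= 19/39 = 0.4872

0.4872


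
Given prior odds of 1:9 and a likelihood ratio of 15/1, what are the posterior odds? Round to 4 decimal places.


Posterior odds = prior odds * LR
Prior odds = 1/9 = 0.1111
LR = 15/1 = 15.0
Posterior odds = 0.1111 * 15.0 = 1.6667

1.6667


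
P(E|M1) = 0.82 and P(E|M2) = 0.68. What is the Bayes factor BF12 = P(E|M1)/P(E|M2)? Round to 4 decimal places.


Bayes factor BF12 = P(E|M1) / P(E|M2)
= 0.82 / 0.68
= 1.2059

1.2059


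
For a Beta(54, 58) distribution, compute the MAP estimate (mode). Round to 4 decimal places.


MAP = mode = (a-1)/(a+b-2)
= (54-1)/(54+58-2)
= 53/110 = 0.4818

0.4818


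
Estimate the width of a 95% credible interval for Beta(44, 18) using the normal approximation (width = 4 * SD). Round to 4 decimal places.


For Beta(a,b): Var = ab/((a+b)^2(a+b+1))
Var = 0.0033, SD = 0.0572
Approximate 95% CI width = 4 * 0.0572 = 0.2287

0.2287


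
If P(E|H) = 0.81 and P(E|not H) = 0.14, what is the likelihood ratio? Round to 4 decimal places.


Likelihood ratio = P(E|H) / P(E|not H)
= 0.81 / 0.14
= 5.7857

5.7857


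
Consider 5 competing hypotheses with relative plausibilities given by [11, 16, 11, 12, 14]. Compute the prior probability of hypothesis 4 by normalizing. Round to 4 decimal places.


Sum of weights = 11 + 16 + 11 + 12 + 14 = 64
Normalized prior for H4 = 12 / 64
= 0.1875

0.1875


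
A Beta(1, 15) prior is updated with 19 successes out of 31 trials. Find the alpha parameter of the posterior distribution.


In the Beta-Binomial conjugate update:
alpha_post = alpha_prior + successes
= 1 + 19
= 20

20


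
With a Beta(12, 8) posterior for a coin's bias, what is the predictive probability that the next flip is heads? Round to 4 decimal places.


The predictive probability equals the posterior mean.
P(next = heads) = alpha / (alpha + beta)
= 12 / 20 = 0.6

0.6


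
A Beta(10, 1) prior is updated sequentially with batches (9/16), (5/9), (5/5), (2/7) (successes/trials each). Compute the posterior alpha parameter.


Sequential conjugate updating is equivalent to a single batch update.
Total successes across all batches = 21
alpha_posterior = alpha_prior + total_successes = 10 + 21
= 31

31


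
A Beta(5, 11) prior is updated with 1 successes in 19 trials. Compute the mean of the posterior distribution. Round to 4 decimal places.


After update: Beta(6, 29)
Mean = 6 / (6 + 29) = 6 / 35
= 0.1714

0.1714


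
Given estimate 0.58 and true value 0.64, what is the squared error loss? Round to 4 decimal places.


Squared error = (estimate - true)^2
Difference = -0.06
Loss = -0.06^2 = 0.0036

0.0036


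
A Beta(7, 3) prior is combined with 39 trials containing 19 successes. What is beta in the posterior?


In conjugate updating:
beta_posterior = beta_prior + (n - k)
= 3 + (39 - 19)
= 3 + 20 = 23

23


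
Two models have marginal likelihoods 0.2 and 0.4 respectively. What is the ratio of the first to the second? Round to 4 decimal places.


Evidence ratio = 0.2 / 0.4
= 0.5

0.5


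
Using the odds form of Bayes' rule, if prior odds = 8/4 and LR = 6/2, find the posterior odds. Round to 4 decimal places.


Bayes' rule in odds form: posterior odds = prior odds * LR
= (8 * 6) / (4 * 2)
= 48/8 = 6.0

6.0


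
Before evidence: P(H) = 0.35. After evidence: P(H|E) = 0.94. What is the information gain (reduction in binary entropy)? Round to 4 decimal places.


Prior entropy = 0.9341
Posterior entropy = 0.3274
Information gain = 0.9341 - 0.3274 = 0.6066

0.6066


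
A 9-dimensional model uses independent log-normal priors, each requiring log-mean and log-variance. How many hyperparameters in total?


Per parameter: 2 (log-mean and log-variance).
Total = 9 * 2 = 18

18


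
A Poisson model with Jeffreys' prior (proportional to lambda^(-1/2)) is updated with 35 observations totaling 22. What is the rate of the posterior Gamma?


Posterior = Gamma(0.5 + S, n)
= Gamma(0.5 + 22, 35)
Posterior rate = 0 + n = 35

35.0


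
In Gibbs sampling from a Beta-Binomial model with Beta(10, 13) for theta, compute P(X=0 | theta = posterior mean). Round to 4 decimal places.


Posterior mean = alpha/(alpha+beta) = 10/23 = 0.4348
P(X=0|theta=mean) = 1 - theta = 0.5652

0.5652


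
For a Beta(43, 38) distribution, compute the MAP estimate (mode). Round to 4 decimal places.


MAP = mode = (a-1)/(a+b-2)
= (43-1)/(43+38-2)
= 42/79 = 0.5316

0.5316


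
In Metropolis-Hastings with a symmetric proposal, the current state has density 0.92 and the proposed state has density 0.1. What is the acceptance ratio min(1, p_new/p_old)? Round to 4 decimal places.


Ratio = p_new / p_old = 0.1 / 0.92 = 0.1087
Acceptance = min(1, 0.1087) = 0.1087

0.1087


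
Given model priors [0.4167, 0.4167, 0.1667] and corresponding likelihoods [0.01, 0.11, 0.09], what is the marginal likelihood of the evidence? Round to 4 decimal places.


P(E) = sum_i P(M_i) P(E|M_i)
= 0.0042 + 0.0458 + 0.015
= 0.065

0.065


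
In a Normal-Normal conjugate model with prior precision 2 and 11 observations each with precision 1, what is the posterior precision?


Posterior precision = prior precision + n * observation precision
= 2 + 11 * 1
= 2 + 11 = 13

13


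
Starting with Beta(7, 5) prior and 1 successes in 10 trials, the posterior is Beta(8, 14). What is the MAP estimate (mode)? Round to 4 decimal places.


The mode of Beta(a, b) when a > 1 and b > 1 is (a-1)/(a+b-2)
= (8 - 1) / (8 + 14 - 2)
= 7 / 20
= 0.35

0.35


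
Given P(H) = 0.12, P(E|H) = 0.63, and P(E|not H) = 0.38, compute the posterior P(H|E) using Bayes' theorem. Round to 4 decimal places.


By Bayes' theorem: P(H|E) = P(E|H)*P(H) / P(E)
P(E) = P(E|H)*P(H) + P(E|not H)*P(not H)
P(E) = 0.63*0.12 + 0.38*0.88 = 0.41
P(H|E) = 0.63*0.12 / 0.41 = 0.1844

0.1844


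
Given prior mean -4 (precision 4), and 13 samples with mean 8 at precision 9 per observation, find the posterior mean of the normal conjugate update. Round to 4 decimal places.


The posterior mean is a precision-weighted average of prior and data.
Post. prec. = 4 + 117 = 121
Post. mean = (-16 + 936)/121 = 920/121 = 7.6033

7.6033


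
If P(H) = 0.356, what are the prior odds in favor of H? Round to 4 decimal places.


Prior odds = P(H) / (1 - P(H))
= 0.356 / 0.644
= 0.5528

0.5528


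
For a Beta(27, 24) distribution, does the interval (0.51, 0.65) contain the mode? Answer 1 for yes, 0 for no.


Mode of Beta(a,b) = (a-1)/(a+b-2)
= (27-1)/(27+24-2) = 0.5306
Check: 0.51 <= 0.5306 <= 0.65?
Result: 1

1


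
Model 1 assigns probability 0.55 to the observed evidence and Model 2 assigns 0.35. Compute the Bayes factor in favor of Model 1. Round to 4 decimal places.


BF = P(data|M1) / P(data|M2)
= 0.55 / 0.35 = 1.5714

1.5714


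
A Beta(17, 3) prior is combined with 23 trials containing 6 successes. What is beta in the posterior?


In conjugate updating:
beta_posterior = beta_prior + (n - k)
= 3 + (23 - 6)
= 3 + 17 = 20

20


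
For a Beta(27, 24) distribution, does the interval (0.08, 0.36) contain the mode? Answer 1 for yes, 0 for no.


Mode of Beta(a,b) = (a-1)/(a+b-2)
= (27-1)/(27+24-2) = 0.5306
Check: 0.08 <= 0.5306 <= 0.36?
Result: 0

0


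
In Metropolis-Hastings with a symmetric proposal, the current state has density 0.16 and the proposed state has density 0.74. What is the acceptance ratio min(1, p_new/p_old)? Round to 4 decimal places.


Ratio = p_new / p_old = 0.74 / 0.16 = 4.625
Acceptance = min(1, 4.625) = 1.0

1.0


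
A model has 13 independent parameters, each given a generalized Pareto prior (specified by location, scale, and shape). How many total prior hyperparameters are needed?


Each generalized Pareto prior needs 3 hyperparameters (location, scale, and shape).
Total = 3 * 13 = 39

39


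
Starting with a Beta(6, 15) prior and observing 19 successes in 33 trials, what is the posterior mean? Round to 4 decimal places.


Posterior parameters: alpha = 6 + 19 = 25
beta = 15 + 14 = 29
Posterior mean = alpha / (alpha + beta) = 25 / 54
= 0.463

0.463


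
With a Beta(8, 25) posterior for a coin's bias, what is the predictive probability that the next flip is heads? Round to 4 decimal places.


The predictive probability equals the posterior mean.
P(next = heads) = alpha / (alpha + beta)
= 8 / 33 = 0.2424

0.2424


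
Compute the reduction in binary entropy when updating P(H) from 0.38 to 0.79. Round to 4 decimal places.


H_before = -p*log2(p) - (1-p)*log2(1-p) for p=0.38: 0.958
H_after for p=0.79: 0.7415
Reduction = 0.958 - 0.7415 = 0.2166

0.2166


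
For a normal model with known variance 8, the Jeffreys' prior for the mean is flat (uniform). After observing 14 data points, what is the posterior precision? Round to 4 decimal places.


Jeffreys' prior for normal mean (known variance) is flat.
Prior precision = 0.
Posterior precision = prior_prec + n/sigma^2 = 0 + 14/8
= 1.75

1.75


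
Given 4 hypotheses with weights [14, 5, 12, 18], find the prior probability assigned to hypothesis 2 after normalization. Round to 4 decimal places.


To normalize, divide each weight by the sum of all weights.
Sum = 49
Prior(H2) = 5/49 = 0.102

0.102


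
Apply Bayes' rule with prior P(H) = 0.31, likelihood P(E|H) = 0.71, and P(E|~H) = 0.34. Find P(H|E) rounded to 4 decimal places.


Step 1: Compute marginal P(E) = P(E|H)P(H) + P(E|~H)P(~H)
= 0.71*0.31 + 0.34*0.69 = 0.4547
Step 2: P(H|E) = P(E|H)P(H)/P(E) = 0.2201/0.4547
= 0.4841

0.4841


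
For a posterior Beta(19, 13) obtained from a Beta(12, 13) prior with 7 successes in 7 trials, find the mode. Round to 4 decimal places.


Mode = (alpha - 1) / (alpha + beta - 2)
= 18 / 30
= 0.6

0.6


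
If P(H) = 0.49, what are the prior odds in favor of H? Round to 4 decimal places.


Prior odds = P(H) / (1 - P(H))
= 0.49 / 0.51
= 0.9608

0.9608


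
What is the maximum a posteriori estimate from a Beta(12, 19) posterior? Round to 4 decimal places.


The MAP estimate equals the mode of the distribution.
Mode of Beta(a,b) = (a-1)/(a+b-2)
= 11/29
= 0.3793

0.3793


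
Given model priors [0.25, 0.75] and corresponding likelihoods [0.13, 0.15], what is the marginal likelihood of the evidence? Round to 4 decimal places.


P(E) = sum_i P(M_i) P(E|M_i)
= 0.0325 + 0.1125
= 0.145

0.145


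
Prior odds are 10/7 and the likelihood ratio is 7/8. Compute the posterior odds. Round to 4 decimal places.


Posterior odds = prior odds * likelihood ratio
= (10/7) * (7/8)
= 70 / 56
= 1.25

1.25


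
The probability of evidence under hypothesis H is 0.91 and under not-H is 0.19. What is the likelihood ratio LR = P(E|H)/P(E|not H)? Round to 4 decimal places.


LR = 0.91 / 0.19
= 4.7895

4.7895


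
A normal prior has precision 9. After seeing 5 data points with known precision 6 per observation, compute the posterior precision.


In the conjugate normal model, precisions add:
tau_posterior = tau_prior + n * tau_data
= 9 + 5*6 = 39

39


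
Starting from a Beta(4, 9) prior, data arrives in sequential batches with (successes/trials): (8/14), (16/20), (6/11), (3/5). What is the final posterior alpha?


In sequential Bayesian updating, we sum all successes.
Total successes = 33
Final alpha = 4 + 33 = 37

37


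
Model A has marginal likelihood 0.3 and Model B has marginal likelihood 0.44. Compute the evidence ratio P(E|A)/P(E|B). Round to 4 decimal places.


Evidence ratio = P(E|A) / P(E|B)
= 0.3 / 0.44
= 0.6818

0.6818


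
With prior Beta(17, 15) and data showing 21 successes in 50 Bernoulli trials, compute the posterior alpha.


Conjugate update: alpha_posterior = alpha_prior + k
= 17 + 21 = 38

38


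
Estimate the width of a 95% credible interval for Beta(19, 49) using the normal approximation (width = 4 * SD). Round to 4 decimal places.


For Beta(a,b): Var = ab/((a+b)^2(a+b+1))
Var = 0.0029, SD = 0.054
Approximate 95% CI width = 4 * 0.054 = 0.2161

0.2161


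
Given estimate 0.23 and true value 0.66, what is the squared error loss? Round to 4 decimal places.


Squared error = (estimate - true)^2
Difference = -0.43
Loss = -0.43^2 = 0.1849

0.1849


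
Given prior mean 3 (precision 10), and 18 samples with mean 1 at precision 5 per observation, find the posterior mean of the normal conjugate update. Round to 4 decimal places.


The posterior mean is a precision-weighted average of prior and data.
Post. prec. = 10 + 90 = 100
Post. mean = (30 + 90)/100 = 120/100 = 1.2

1.2


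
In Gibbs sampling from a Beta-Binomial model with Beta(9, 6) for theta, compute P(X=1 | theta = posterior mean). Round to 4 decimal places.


Posterior mean = alpha/(alpha+beta) = 9/15 = 0.6
P(X=1|theta=mean) = theta = 0.6

0.6


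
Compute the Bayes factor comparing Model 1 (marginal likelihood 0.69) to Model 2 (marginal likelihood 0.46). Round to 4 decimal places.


BF12 = marginal likelihood of M1 / marginal likelihood of M2
= 0.69/0.46
= 1.5

1.5


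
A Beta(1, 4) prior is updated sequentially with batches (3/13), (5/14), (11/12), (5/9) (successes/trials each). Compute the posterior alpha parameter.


Sequential conjugate updating is equivalent to a single batch update.
Total successes across all batches = 24
alpha_posterior = alpha_prior + total_successes = 1 + 24
= 25

25


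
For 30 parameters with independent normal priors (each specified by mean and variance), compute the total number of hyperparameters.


A normal prior has 2 hyperparameters per parameter.
Total = 30 * 2 = 60

60


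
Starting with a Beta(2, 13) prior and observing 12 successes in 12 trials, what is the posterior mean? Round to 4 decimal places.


Posterior parameters: alpha = 2 + 12 = 14
beta = 13 + 0 = 13
Posterior mean = alpha / (alpha + beta) = 14 / 27
= 0.5185

0.5185


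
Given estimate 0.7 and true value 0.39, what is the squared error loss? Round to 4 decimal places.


Squared error = (estimate - true)^2
Difference = 0.31
Loss = 0.31^2 = 0.0961

0.0961


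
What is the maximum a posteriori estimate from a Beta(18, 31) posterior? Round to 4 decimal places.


The MAP estimate equals the mode of the distribution.
Mode of Beta(a,b) = (a-1)/(a+b-2)
= 17/47
= 0.3617

0.3617


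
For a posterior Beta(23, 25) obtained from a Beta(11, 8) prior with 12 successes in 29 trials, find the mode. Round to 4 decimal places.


Mode = (alpha - 1) / (alpha + beta - 2)
= 22 / 46
= 0.4783

0.4783


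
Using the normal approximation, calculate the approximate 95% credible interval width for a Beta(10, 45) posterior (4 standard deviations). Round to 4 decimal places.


Var(Beta) = 10*45/(55^2 * 56) = 0.0027
SD = 0.0515
Width ~ 4*SD = 0.2062

0.2062


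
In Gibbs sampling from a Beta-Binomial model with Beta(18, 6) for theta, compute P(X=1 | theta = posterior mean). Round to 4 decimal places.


Posterior mean = alpha/(alpha+beta) = 18/24 = 0.75
P(X=1|theta=mean) = theta = 0.75

0.75
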